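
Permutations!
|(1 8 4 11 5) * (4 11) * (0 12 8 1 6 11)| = 3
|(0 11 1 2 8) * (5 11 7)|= |(0 7 5 11 1 2 8)|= 7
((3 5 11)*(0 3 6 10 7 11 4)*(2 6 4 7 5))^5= (0 5 3 7 2 11 6 4 10)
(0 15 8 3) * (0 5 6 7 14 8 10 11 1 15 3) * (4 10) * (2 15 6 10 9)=(0 3 5 10 11 1 6 7 14 8)(2 15 4 9)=[3, 6, 15, 5, 9, 10, 7, 14, 0, 2, 11, 1, 12, 13, 8, 4]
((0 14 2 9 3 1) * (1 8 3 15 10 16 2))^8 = ((0 14 1)(2 9 15 10 16)(3 8))^8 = (0 1 14)(2 10 9 16 15)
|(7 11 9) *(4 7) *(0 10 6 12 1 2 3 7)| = 11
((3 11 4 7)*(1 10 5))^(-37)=((1 10 5)(3 11 4 7))^(-37)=(1 5 10)(3 7 4 11)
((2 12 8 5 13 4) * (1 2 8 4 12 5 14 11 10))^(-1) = (1 10 11 14 8 4 12 13 5 2)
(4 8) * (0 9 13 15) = (0 9 13 15)(4 8) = [9, 1, 2, 3, 8, 5, 6, 7, 4, 13, 10, 11, 12, 15, 14, 0]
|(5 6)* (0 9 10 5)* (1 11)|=|(0 9 10 5 6)(1 11)|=10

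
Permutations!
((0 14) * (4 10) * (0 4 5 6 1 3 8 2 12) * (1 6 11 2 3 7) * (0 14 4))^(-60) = ((0 4 10 5 11 2 12 14)(1 7)(3 8))^(-60) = (0 11)(2 4)(5 14)(10 12)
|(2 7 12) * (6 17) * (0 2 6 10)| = 7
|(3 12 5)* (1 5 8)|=|(1 5 3 12 8)|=5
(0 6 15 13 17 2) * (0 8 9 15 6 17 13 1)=(0 17 2 8 9 15 1)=[17, 0, 8, 3, 4, 5, 6, 7, 9, 15, 10, 11, 12, 13, 14, 1, 16, 2]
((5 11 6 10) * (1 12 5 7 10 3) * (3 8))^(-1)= ((1 12 5 11 6 8 3)(7 10))^(-1)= (1 3 8 6 11 5 12)(7 10)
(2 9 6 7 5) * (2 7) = (2 9 6)(5 7) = [0, 1, 9, 3, 4, 7, 2, 5, 8, 6]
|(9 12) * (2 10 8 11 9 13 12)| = |(2 10 8 11 9)(12 13)| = 10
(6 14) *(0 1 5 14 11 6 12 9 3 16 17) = (0 1 5 14 12 9 3 16 17)(6 11) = [1, 5, 2, 16, 4, 14, 11, 7, 8, 3, 10, 6, 9, 13, 12, 15, 17, 0]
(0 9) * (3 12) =(0 9)(3 12) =[9, 1, 2, 12, 4, 5, 6, 7, 8, 0, 10, 11, 3]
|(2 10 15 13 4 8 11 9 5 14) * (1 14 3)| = 12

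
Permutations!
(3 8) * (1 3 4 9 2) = (1 3 8 4 9 2) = [0, 3, 1, 8, 9, 5, 6, 7, 4, 2]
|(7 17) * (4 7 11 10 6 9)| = |(4 7 17 11 10 6 9)| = 7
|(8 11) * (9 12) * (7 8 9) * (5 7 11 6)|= |(5 7 8 6)(9 12 11)|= 12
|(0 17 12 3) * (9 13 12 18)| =7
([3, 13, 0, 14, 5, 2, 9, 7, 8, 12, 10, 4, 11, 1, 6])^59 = (0 2 5 4 11 12 9 6 14 3)(1 13)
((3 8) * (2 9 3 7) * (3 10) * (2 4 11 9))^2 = (3 7 11 10 8 4 9)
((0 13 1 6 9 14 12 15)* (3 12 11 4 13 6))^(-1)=((0 6 9 14 11 4 13 1 3 12 15))^(-1)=(0 15 12 3 1 13 4 11 14 9 6)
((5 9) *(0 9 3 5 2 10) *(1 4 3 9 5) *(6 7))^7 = ((0 5 9 2 10)(1 4 3)(6 7))^7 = (0 9 10 5 2)(1 4 3)(6 7)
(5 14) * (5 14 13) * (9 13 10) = (14)(5 10 9 13) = [0, 1, 2, 3, 4, 10, 6, 7, 8, 13, 9, 11, 12, 5, 14]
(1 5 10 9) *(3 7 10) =[0, 5, 2, 7, 4, 3, 6, 10, 8, 1, 9] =(1 5 3 7 10 9)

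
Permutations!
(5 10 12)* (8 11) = (5 10 12)(8 11) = [0, 1, 2, 3, 4, 10, 6, 7, 11, 9, 12, 8, 5]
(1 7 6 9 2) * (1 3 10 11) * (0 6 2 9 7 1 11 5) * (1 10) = (11)(0 6 7 2 3 1 10 5) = [6, 10, 3, 1, 4, 0, 7, 2, 8, 9, 5, 11]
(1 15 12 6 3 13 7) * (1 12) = (1 15)(3 13 7 12 6) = [0, 15, 2, 13, 4, 5, 3, 12, 8, 9, 10, 11, 6, 7, 14, 1]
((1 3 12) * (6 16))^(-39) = (6 16)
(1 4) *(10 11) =(1 4)(10 11) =[0, 4, 2, 3, 1, 5, 6, 7, 8, 9, 11, 10]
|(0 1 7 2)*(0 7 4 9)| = |(0 1 4 9)(2 7)| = 4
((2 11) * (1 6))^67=((1 6)(2 11))^67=(1 6)(2 11)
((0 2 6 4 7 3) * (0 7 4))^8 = ((0 2 6)(3 7))^8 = (7)(0 6 2)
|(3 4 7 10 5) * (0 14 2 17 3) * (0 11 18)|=|(0 14 2 17 3 4 7 10 5 11 18)|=11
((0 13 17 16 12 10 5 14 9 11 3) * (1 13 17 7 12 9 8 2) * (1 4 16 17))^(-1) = (17)(0 3 11 9 16 4 2 8 14 5 10 12 7 13 1)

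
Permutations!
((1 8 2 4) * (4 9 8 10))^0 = ((1 10 4)(2 9 8))^0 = (10)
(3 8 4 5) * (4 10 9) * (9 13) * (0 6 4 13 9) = (0 6 4 5 3 8 10 9 13) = [6, 1, 2, 8, 5, 3, 4, 7, 10, 13, 9, 11, 12, 0]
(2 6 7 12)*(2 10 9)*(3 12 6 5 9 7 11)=(2 5 9)(3 12 10 7 6 11)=[0, 1, 5, 12, 4, 9, 11, 6, 8, 2, 7, 3, 10]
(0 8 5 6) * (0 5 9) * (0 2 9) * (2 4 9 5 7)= [8, 1, 5, 3, 9, 6, 7, 2, 0, 4]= (0 8)(2 5 6 7)(4 9)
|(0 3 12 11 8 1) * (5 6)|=|(0 3 12 11 8 1)(5 6)|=6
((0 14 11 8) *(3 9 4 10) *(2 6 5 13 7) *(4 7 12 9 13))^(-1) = (0 8 11 14)(2 7 9 12 13 3 10 4 5 6)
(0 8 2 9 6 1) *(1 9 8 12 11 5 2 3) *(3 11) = (0 12 3 1)(2 8 11 5)(6 9) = [12, 0, 8, 1, 4, 2, 9, 7, 11, 6, 10, 5, 3]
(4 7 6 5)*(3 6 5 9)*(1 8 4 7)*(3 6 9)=[0, 8, 2, 9, 1, 7, 3, 5, 4, 6]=(1 8 4)(3 9 6)(5 7)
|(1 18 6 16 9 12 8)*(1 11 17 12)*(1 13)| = |(1 18 6 16 9 13)(8 11 17 12)| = 12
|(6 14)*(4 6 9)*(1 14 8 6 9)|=2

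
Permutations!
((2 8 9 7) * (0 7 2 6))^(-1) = (0 6 7)(2 9 8) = ((0 7 6)(2 8 9))^(-1)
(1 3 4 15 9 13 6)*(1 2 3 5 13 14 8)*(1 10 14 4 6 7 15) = (1 5 13 7 15 9 4)(2 3 6)(8 10 14) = [0, 5, 3, 6, 1, 13, 2, 15, 10, 4, 14, 11, 12, 7, 8, 9]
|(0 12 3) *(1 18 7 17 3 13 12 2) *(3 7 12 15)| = |(0 2 1 18 12 13 15 3)(7 17)| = 8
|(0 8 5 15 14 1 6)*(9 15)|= 8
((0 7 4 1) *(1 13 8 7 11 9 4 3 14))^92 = (0 9 13 7 14)(1 11 4 8 3)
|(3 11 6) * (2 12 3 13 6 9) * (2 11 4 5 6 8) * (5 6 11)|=21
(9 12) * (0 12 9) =(0 12) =[12, 1, 2, 3, 4, 5, 6, 7, 8, 9, 10, 11, 0]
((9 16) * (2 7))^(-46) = (16) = ((2 7)(9 16))^(-46)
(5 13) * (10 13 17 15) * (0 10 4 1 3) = (0 10 13 5 17 15 4 1 3) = [10, 3, 2, 0, 1, 17, 6, 7, 8, 9, 13, 11, 12, 5, 14, 4, 16, 15]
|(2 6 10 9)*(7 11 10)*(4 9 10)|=|(2 6 7 11 4 9)|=6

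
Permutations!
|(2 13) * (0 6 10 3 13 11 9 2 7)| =6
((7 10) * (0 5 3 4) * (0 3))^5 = (0 5)(3 4)(7 10)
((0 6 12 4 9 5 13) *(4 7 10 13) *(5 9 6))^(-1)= (0 13 10 7 12 6 4 5)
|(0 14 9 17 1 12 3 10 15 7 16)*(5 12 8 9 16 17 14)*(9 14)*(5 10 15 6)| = 13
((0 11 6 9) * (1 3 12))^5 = ((0 11 6 9)(1 3 12))^5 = (0 11 6 9)(1 12 3)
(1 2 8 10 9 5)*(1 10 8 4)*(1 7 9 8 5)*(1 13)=(1 2 4 7 9 13)(5 10 8)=[0, 2, 4, 3, 7, 10, 6, 9, 5, 13, 8, 11, 12, 1]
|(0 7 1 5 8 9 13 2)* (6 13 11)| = 10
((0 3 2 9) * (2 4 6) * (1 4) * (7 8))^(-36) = (0 9 2 6 4 1 3)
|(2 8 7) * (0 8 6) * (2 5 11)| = |(0 8 7 5 11 2 6)| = 7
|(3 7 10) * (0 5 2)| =|(0 5 2)(3 7 10)| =3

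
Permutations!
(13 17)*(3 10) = (3 10)(13 17) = [0, 1, 2, 10, 4, 5, 6, 7, 8, 9, 3, 11, 12, 17, 14, 15, 16, 13]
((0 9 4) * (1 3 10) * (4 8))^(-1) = ((0 9 8 4)(1 3 10))^(-1) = (0 4 8 9)(1 10 3)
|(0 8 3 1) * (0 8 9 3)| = 5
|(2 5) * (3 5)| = |(2 3 5)| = 3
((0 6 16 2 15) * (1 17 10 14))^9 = (0 15 2 16 6)(1 17 10 14)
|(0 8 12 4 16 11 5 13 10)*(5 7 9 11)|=24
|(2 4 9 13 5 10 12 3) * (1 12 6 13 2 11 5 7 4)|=12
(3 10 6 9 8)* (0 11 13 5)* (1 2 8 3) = [11, 2, 8, 10, 4, 0, 9, 7, 1, 3, 6, 13, 12, 5] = (0 11 13 5)(1 2 8)(3 10 6 9)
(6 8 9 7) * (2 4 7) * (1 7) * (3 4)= (1 7 6 8 9 2 3 4)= [0, 7, 3, 4, 1, 5, 8, 6, 9, 2]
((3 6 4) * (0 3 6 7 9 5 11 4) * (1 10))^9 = ((0 3 7 9 5 11 4 6)(1 10))^9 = (0 3 7 9 5 11 4 6)(1 10)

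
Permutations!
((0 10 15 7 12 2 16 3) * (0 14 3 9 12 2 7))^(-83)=((0 10 15)(2 16 9 12 7)(3 14))^(-83)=(0 10 15)(2 9 7 16 12)(3 14)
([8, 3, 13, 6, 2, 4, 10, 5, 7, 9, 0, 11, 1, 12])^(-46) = [7, 6, 12, 10, 13, 2, 0, 4, 5, 9, 8, 11, 3, 1]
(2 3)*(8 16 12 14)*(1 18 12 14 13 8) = (1 18 12 13 8 16 14)(2 3) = [0, 18, 3, 2, 4, 5, 6, 7, 16, 9, 10, 11, 13, 8, 1, 15, 14, 17, 12]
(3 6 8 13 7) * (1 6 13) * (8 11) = [0, 6, 2, 13, 4, 5, 11, 3, 1, 9, 10, 8, 12, 7] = (1 6 11 8)(3 13 7)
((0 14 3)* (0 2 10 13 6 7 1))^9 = ((0 14 3 2 10 13 6 7 1))^9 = (14)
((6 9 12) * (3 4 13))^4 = (3 4 13)(6 9 12)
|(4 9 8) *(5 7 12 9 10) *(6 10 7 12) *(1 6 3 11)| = 11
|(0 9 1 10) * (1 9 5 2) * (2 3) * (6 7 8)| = |(0 5 3 2 1 10)(6 7 8)| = 6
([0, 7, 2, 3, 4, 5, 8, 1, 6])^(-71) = (1 7)(6 8)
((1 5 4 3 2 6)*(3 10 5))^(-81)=(10)(1 6 2 3)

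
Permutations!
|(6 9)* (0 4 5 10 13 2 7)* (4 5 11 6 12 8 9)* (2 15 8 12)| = 9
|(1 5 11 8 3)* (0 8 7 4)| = |(0 8 3 1 5 11 7 4)| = 8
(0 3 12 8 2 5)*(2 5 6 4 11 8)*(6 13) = [3, 1, 13, 12, 11, 0, 4, 7, 5, 9, 10, 8, 2, 6] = (0 3 12 2 13 6 4 11 8 5)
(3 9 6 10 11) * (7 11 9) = (3 7 11)(6 10 9) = [0, 1, 2, 7, 4, 5, 10, 11, 8, 6, 9, 3]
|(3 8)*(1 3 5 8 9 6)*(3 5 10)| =7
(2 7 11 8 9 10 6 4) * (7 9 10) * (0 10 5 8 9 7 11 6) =(0 10)(2 7 6 4)(5 8)(9 11) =[10, 1, 7, 3, 2, 8, 4, 6, 5, 11, 0, 9]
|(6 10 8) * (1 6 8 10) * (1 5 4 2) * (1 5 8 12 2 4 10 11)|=8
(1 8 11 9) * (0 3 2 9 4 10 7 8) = [3, 0, 9, 2, 10, 5, 6, 8, 11, 1, 7, 4] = (0 3 2 9 1)(4 10 7 8 11)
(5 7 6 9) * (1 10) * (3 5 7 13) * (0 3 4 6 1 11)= (0 3 5 13 4 6 9 7 1 10 11)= [3, 10, 2, 5, 6, 13, 9, 1, 8, 7, 11, 0, 12, 4]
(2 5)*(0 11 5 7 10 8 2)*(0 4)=[11, 1, 7, 3, 0, 4, 6, 10, 2, 9, 8, 5]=(0 11 5 4)(2 7 10 8)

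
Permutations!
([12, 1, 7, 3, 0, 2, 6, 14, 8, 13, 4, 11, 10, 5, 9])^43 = (0 4 10 12)(2 7 14 9 13 5)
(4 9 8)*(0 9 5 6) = (0 9 8 4 5 6) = [9, 1, 2, 3, 5, 6, 0, 7, 4, 8]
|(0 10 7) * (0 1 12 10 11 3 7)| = |(0 11 3 7 1 12 10)| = 7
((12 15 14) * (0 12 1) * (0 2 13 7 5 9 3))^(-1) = ((0 12 15 14 1 2 13 7 5 9 3))^(-1) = (0 3 9 5 7 13 2 1 14 15 12)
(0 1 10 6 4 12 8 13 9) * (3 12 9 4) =[1, 10, 2, 12, 9, 5, 3, 7, 13, 0, 6, 11, 8, 4] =(0 1 10 6 3 12 8 13 4 9)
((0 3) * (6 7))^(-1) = ((0 3)(6 7))^(-1) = (0 3)(6 7)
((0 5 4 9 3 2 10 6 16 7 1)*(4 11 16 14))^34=((0 5 11 16 7 1)(2 10 6 14 4 9 3))^34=(0 7 11)(1 16 5)(2 3 9 4 14 6 10)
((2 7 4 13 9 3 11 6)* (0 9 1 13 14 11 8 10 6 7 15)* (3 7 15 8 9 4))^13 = (0 11 4 15 14)(1 13)(2 8 10 6)(3 9 7)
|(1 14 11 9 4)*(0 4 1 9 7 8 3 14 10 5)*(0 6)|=|(0 4 9 1 10 5 6)(3 14 11 7 8)|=35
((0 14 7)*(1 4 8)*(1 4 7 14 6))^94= (14)(0 1)(6 7)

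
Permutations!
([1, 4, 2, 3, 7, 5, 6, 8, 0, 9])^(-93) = [4, 7, 2, 3, 8, 5, 6, 0, 1, 9]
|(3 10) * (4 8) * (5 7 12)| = |(3 10)(4 8)(5 7 12)| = 6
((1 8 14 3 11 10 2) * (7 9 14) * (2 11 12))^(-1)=(1 2 12 3 14 9 7 8)(10 11)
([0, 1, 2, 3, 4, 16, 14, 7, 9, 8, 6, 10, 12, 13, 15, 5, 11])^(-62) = (5 16 11 10 6 14 15)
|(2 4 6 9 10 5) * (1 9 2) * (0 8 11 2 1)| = 10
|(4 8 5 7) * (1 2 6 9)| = |(1 2 6 9)(4 8 5 7)| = 4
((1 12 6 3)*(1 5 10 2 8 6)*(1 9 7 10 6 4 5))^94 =((1 12 9 7 10 2 8 4 5 6 3))^94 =(1 8 12 4 9 5 7 6 10 3 2)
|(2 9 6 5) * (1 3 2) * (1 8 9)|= 12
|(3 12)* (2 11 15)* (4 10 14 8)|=12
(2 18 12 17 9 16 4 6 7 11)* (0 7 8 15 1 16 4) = [7, 16, 18, 3, 6, 5, 8, 11, 15, 4, 10, 2, 17, 13, 14, 1, 0, 9, 12] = (0 7 11 2 18 12 17 9 4 6 8 15 1 16)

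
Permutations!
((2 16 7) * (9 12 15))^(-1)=((2 16 7)(9 12 15))^(-1)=(2 7 16)(9 15 12)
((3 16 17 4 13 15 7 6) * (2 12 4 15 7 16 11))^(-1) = (2 11 3 6 7 13 4 12)(15 17 16)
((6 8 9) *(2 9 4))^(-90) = (9)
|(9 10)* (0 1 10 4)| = |(0 1 10 9 4)| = 5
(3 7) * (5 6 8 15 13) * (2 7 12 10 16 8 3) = (2 7)(3 12 10 16 8 15 13 5 6) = [0, 1, 7, 12, 4, 6, 3, 2, 15, 9, 16, 11, 10, 5, 14, 13, 8]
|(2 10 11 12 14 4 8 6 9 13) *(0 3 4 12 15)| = |(0 3 4 8 6 9 13 2 10 11 15)(12 14)| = 22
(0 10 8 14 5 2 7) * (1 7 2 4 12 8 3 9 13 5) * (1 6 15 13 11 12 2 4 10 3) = [3, 7, 4, 9, 2, 10, 15, 0, 14, 11, 1, 12, 8, 5, 6, 13] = (0 3 9 11 12 8 14 6 15 13 5 10 1 7)(2 4)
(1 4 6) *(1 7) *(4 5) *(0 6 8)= (0 6 7 1 5 4 8)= [6, 5, 2, 3, 8, 4, 7, 1, 0]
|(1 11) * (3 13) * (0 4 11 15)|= 10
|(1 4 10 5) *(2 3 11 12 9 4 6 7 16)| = 12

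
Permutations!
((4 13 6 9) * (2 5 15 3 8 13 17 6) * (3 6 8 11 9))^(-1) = ((2 5 15 6 3 11 9 4 17 8 13))^(-1) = (2 13 8 17 4 9 11 3 6 15 5)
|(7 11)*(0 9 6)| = |(0 9 6)(7 11)| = 6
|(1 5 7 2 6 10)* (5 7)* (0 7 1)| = 5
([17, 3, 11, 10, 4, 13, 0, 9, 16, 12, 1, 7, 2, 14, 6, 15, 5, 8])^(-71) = (0 17 8 16 5 13 14 6)(1 3 10)(2 12 9 7 11)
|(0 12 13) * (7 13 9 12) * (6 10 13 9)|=|(0 7 9 12 6 10 13)|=7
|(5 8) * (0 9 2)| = |(0 9 2)(5 8)| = 6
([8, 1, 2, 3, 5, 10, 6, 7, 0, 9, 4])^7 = (0 8)(4 5 10)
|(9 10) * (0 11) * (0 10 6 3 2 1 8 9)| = 6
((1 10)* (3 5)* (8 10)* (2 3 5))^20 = (1 10 8)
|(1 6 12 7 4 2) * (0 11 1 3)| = |(0 11 1 6 12 7 4 2 3)| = 9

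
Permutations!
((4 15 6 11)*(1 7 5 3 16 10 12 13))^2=((1 7 5 3 16 10 12 13)(4 15 6 11))^2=(1 5 16 12)(3 10 13 7)(4 6)(11 15)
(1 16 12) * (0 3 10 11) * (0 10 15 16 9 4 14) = (0 3 15 16 12 1 9 4 14)(10 11) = [3, 9, 2, 15, 14, 5, 6, 7, 8, 4, 11, 10, 1, 13, 0, 16, 12]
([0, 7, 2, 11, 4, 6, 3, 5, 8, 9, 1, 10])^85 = (1 7 5 6 3 11 10)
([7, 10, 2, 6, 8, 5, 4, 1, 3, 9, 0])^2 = [1, 0, 2, 4, 3, 5, 8, 10, 6, 9, 7]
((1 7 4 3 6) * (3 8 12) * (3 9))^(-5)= ((1 7 4 8 12 9 3 6))^(-5)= (1 8 3 7 12 6 4 9)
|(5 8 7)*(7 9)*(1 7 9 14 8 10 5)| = 2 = |(1 7)(5 10)(8 14)|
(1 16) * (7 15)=(1 16)(7 15)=[0, 16, 2, 3, 4, 5, 6, 15, 8, 9, 10, 11, 12, 13, 14, 7, 1]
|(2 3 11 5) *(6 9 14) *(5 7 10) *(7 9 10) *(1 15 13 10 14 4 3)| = |(1 15 13 10 5 2)(3 11 9 4)(6 14)| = 12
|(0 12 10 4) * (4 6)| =|(0 12 10 6 4)| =5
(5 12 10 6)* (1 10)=(1 10 6 5 12)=[0, 10, 2, 3, 4, 12, 5, 7, 8, 9, 6, 11, 1]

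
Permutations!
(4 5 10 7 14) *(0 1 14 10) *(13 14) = (0 1 13 14 4 5)(7 10) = [1, 13, 2, 3, 5, 0, 6, 10, 8, 9, 7, 11, 12, 14, 4]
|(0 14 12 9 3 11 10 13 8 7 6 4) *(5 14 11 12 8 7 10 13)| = 12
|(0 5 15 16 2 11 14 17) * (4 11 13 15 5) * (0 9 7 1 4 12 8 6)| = |(0 12 8 6)(1 4 11 14 17 9 7)(2 13 15 16)| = 28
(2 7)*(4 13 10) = (2 7)(4 13 10) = [0, 1, 7, 3, 13, 5, 6, 2, 8, 9, 4, 11, 12, 10]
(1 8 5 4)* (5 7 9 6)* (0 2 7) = (0 2 7 9 6 5 4 1 8) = [2, 8, 7, 3, 1, 4, 5, 9, 0, 6]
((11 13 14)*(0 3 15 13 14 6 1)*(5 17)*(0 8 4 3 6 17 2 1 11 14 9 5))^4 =(0 5 4 17 9 8 13 11 1 15 6 2 3)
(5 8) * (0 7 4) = (0 7 4)(5 8) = [7, 1, 2, 3, 0, 8, 6, 4, 5]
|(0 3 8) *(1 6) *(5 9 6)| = |(0 3 8)(1 5 9 6)| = 12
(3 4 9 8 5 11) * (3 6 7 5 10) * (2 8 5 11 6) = (2 8 10 3 4 9 5 6 7 11) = [0, 1, 8, 4, 9, 6, 7, 11, 10, 5, 3, 2]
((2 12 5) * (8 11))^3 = ((2 12 5)(8 11))^3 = (12)(8 11)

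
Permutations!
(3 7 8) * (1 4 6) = (1 4 6)(3 7 8) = [0, 4, 2, 7, 6, 5, 1, 8, 3]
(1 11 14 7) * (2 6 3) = (1 11 14 7)(2 6 3) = [0, 11, 6, 2, 4, 5, 3, 1, 8, 9, 10, 14, 12, 13, 7]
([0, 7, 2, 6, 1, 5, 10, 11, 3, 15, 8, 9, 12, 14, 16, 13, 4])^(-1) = [0, 4, 2, 8, 16, 5, 3, 1, 10, 11, 6, 7, 12, 15, 13, 9, 14]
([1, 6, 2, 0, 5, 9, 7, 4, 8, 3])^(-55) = (0 1 6 7 4 5 9 3)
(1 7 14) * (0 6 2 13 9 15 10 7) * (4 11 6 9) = (0 9 15 10 7 14 1)(2 13 4 11 6) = [9, 0, 13, 3, 11, 5, 2, 14, 8, 15, 7, 6, 12, 4, 1, 10]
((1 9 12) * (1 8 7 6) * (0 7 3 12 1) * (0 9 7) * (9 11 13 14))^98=(14)(3 8 12)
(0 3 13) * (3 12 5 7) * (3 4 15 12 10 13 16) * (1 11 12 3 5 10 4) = (0 4 15 3 16 5 7 1 11 12 10 13) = [4, 11, 2, 16, 15, 7, 6, 1, 8, 9, 13, 12, 10, 0, 14, 3, 5]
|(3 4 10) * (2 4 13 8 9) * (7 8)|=|(2 4 10 3 13 7 8 9)|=8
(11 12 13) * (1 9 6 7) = (1 9 6 7)(11 12 13) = [0, 9, 2, 3, 4, 5, 7, 1, 8, 6, 10, 12, 13, 11]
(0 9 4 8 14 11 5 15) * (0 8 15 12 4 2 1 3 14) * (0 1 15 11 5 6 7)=(0 9 2 15 8 1 3 14 5 12 4 11 6 7)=[9, 3, 15, 14, 11, 12, 7, 0, 1, 2, 10, 6, 4, 13, 5, 8]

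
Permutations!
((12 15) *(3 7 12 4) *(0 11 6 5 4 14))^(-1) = ((0 11 6 5 4 3 7 12 15 14))^(-1) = (0 14 15 12 7 3 4 5 6 11)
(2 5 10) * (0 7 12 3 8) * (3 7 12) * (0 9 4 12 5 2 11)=(0 5 10 11)(3 8 9 4 12 7)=[5, 1, 2, 8, 12, 10, 6, 3, 9, 4, 11, 0, 7]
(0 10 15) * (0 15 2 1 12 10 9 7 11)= (15)(0 9 7 11)(1 12 10 2)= [9, 12, 1, 3, 4, 5, 6, 11, 8, 7, 2, 0, 10, 13, 14, 15]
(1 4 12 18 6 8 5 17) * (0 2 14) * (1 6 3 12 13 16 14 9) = (0 2 9 1 4 13 16 14)(3 12 18)(5 17 6 8) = [2, 4, 9, 12, 13, 17, 8, 7, 5, 1, 10, 11, 18, 16, 0, 15, 14, 6, 3]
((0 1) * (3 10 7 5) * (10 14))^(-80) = ((0 1)(3 14 10 7 5))^(-80) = (14)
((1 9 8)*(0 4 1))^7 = (0 1 8 4 9)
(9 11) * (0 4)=(0 4)(9 11)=[4, 1, 2, 3, 0, 5, 6, 7, 8, 11, 10, 9]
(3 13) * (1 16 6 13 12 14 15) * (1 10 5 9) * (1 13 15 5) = (1 16 6 15 10)(3 12 14 5 9 13) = [0, 16, 2, 12, 4, 9, 15, 7, 8, 13, 1, 11, 14, 3, 5, 10, 6]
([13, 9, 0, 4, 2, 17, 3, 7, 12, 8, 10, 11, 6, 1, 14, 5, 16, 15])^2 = [1, 8, 13, 2, 0, 15, 4, 7, 6, 12, 10, 11, 3, 9, 14, 17, 16, 5]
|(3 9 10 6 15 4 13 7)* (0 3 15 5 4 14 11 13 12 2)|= |(0 3 9 10 6 5 4 12 2)(7 15 14 11 13)|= 45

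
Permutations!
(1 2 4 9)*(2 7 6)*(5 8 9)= (1 7 6 2 4 5 8 9)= [0, 7, 4, 3, 5, 8, 2, 6, 9, 1]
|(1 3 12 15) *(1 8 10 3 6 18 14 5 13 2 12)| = 12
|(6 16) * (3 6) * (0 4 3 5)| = 6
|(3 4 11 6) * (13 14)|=4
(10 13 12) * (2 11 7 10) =(2 11 7 10 13 12) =[0, 1, 11, 3, 4, 5, 6, 10, 8, 9, 13, 7, 2, 12]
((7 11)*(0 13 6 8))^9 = (0 13 6 8)(7 11)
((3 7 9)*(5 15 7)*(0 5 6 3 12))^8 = (0 15 9)(5 7 12)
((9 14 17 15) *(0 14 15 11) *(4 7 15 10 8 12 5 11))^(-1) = (0 11 5 12 8 10 9 15 7 4 17 14)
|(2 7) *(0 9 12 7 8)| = 6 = |(0 9 12 7 2 8)|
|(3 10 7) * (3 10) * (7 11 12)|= |(7 10 11 12)|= 4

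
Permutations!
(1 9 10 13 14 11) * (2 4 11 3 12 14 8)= (1 9 10 13 8 2 4 11)(3 12 14)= [0, 9, 4, 12, 11, 5, 6, 7, 2, 10, 13, 1, 14, 8, 3]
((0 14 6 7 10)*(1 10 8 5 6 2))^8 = (0 1 14 10 2)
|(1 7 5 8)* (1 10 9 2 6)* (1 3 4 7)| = 9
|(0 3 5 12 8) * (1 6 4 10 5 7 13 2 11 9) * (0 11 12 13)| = |(0 3 7)(1 6 4 10 5 13 2 12 8 11 9)| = 33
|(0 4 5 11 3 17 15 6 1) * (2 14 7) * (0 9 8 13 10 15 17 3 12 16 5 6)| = 36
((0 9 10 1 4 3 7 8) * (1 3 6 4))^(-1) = (0 8 7 3 10 9)(4 6)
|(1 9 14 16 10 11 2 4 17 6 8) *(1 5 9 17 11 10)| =|(1 17 6 8 5 9 14 16)(2 4 11)| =24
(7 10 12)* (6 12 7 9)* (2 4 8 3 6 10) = (2 4 8 3 6 12 9 10 7) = [0, 1, 4, 6, 8, 5, 12, 2, 3, 10, 7, 11, 9]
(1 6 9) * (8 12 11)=(1 6 9)(8 12 11)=[0, 6, 2, 3, 4, 5, 9, 7, 12, 1, 10, 8, 11]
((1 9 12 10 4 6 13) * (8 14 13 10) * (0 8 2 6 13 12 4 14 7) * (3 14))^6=((0 8 7)(1 9 4 13)(2 6 10 3 14 12))^6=(14)(1 4)(9 13)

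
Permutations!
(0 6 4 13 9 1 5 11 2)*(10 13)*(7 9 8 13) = (0 6 4 10 7 9 1 5 11 2)(8 13) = [6, 5, 0, 3, 10, 11, 4, 9, 13, 1, 7, 2, 12, 8]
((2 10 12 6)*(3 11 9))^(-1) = (2 6 12 10)(3 9 11)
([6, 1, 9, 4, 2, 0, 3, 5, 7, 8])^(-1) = [5, 1, 4, 6, 3, 7, 0, 8, 9, 2]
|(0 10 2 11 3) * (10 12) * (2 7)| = 7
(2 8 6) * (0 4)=[4, 1, 8, 3, 0, 5, 2, 7, 6]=(0 4)(2 8 6)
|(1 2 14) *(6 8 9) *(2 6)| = |(1 6 8 9 2 14)| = 6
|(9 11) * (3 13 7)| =|(3 13 7)(9 11)| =6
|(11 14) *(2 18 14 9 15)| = 6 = |(2 18 14 11 9 15)|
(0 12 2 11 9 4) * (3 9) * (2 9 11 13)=(0 12 9 4)(2 13)(3 11)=[12, 1, 13, 11, 0, 5, 6, 7, 8, 4, 10, 3, 9, 2]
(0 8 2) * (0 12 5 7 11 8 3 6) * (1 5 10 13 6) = (0 3 1 5 7 11 8 2 12 10 13 6) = [3, 5, 12, 1, 4, 7, 0, 11, 2, 9, 13, 8, 10, 6]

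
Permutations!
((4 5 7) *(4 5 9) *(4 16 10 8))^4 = ((4 9 16 10 8)(5 7))^4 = (4 8 10 16 9)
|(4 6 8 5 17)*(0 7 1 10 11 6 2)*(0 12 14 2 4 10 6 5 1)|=|(0 7)(1 6 8)(2 12 14)(5 17 10 11)|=12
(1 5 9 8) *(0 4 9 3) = (0 4 9 8 1 5 3) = [4, 5, 2, 0, 9, 3, 6, 7, 1, 8]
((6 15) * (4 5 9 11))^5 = ((4 5 9 11)(6 15))^5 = (4 5 9 11)(6 15)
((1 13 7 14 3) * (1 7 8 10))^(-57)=(14)(1 10 8 13)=((1 13 8 10)(3 7 14))^(-57)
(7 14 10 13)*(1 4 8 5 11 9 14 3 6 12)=(1 4 8 5 11 9 14 10 13 7 3 6 12)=[0, 4, 2, 6, 8, 11, 12, 3, 5, 14, 13, 9, 1, 7, 10]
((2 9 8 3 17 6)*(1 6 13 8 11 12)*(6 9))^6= (1 11)(3 13)(8 17)(9 12)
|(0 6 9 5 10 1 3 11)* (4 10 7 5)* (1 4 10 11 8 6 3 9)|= 18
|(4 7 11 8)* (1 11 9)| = |(1 11 8 4 7 9)| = 6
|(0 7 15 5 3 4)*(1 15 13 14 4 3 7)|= |(0 1 15 5 7 13 14 4)|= 8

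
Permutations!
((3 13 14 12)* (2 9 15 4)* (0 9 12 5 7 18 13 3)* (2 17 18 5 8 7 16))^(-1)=((0 9 15 4 17 18 13 14 8 7 5 16 2 12))^(-1)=(0 12 2 16 5 7 8 14 13 18 17 4 15 9)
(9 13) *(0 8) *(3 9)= (0 8)(3 9 13)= [8, 1, 2, 9, 4, 5, 6, 7, 0, 13, 10, 11, 12, 3]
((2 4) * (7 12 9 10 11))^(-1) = (2 4)(7 11 10 9 12)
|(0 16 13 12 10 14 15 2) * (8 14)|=|(0 16 13 12 10 8 14 15 2)|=9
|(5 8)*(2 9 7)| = |(2 9 7)(5 8)| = 6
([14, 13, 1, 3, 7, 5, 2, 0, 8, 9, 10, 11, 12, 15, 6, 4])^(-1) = [7, 2, 6, 3, 15, 5, 14, 4, 8, 9, 10, 11, 12, 1, 0, 13]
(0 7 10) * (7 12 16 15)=[12, 1, 2, 3, 4, 5, 6, 10, 8, 9, 0, 11, 16, 13, 14, 7, 15]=(0 12 16 15 7 10)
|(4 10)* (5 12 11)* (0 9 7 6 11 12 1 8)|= 8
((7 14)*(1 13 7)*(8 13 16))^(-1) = (1 14 7 13 8 16)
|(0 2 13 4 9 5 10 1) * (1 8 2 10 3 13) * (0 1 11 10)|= |(2 11 10 8)(3 13 4 9 5)|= 20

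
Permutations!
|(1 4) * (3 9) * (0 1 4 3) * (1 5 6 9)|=|(0 5 6 9)(1 3)|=4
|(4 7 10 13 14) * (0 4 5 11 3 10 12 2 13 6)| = 12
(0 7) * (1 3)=(0 7)(1 3)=[7, 3, 2, 1, 4, 5, 6, 0]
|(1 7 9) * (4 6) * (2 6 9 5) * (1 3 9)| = |(1 7 5 2 6 4)(3 9)| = 6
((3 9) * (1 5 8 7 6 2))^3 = (1 7)(2 8)(3 9)(5 6)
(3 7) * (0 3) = (0 3 7) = [3, 1, 2, 7, 4, 5, 6, 0]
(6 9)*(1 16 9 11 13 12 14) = (1 16 9 6 11 13 12 14) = [0, 16, 2, 3, 4, 5, 11, 7, 8, 6, 10, 13, 14, 12, 1, 15, 9]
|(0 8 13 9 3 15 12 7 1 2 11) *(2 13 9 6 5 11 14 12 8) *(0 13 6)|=|(0 2 14 12 7 1 6 5 11 13)(3 15 8 9)|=20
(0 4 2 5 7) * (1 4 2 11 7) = (0 2 5 1 4 11 7) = [2, 4, 5, 3, 11, 1, 6, 0, 8, 9, 10, 7]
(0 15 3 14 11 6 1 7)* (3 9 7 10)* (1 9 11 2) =(0 15 11 6 9 7)(1 10 3 14 2) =[15, 10, 1, 14, 4, 5, 9, 0, 8, 7, 3, 6, 12, 13, 2, 11]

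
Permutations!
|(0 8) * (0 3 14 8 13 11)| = |(0 13 11)(3 14 8)| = 3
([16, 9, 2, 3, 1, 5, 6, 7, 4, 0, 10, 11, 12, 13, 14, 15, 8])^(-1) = [9, 4, 2, 3, 8, 5, 6, 7, 16, 1, 10, 11, 12, 13, 14, 15, 0]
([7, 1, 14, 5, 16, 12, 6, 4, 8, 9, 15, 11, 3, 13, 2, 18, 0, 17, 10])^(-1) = (0 16 4 7)(2 14)(3 12 5)(10 18 15)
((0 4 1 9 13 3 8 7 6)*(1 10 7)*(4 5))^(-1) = ((0 5 4 10 7 6)(1 9 13 3 8))^(-1) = (0 6 7 10 4 5)(1 8 3 13 9)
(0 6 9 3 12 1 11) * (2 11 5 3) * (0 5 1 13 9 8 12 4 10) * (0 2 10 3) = (0 6 8 12 13 9 10 2 11 5)(3 4) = [6, 1, 11, 4, 3, 0, 8, 7, 12, 10, 2, 5, 13, 9]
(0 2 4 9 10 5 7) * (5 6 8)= (0 2 4 9 10 6 8 5 7)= [2, 1, 4, 3, 9, 7, 8, 0, 5, 10, 6]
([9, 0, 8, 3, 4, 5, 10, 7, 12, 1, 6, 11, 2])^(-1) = (0 1 9)(2 12 8)(6 10)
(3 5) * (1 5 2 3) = [0, 5, 3, 2, 4, 1] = (1 5)(2 3)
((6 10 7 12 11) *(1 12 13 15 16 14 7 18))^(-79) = ((1 12 11 6 10 18)(7 13 15 16 14))^(-79) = (1 18 10 6 11 12)(7 13 15 16 14)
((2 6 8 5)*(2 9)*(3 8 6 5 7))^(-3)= ((2 5 9)(3 8 7))^(-3)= (9)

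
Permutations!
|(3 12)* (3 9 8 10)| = |(3 12 9 8 10)| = 5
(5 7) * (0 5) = (0 5 7) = [5, 1, 2, 3, 4, 7, 6, 0]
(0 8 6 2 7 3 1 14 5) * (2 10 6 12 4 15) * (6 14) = (0 8 12 4 15 2 7 3 1 6 10 14 5) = [8, 6, 7, 1, 15, 0, 10, 3, 12, 9, 14, 11, 4, 13, 5, 2]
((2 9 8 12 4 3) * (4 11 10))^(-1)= (2 3 4 10 11 12 8 9)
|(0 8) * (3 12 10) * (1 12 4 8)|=|(0 1 12 10 3 4 8)|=7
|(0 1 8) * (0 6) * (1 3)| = |(0 3 1 8 6)| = 5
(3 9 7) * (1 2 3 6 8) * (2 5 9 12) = (1 5 9 7 6 8)(2 3 12) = [0, 5, 3, 12, 4, 9, 8, 6, 1, 7, 10, 11, 2]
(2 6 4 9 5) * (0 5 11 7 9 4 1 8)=(0 5 2 6 1 8)(7 9 11)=[5, 8, 6, 3, 4, 2, 1, 9, 0, 11, 10, 7]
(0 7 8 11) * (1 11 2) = [7, 11, 1, 3, 4, 5, 6, 8, 2, 9, 10, 0] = (0 7 8 2 1 11)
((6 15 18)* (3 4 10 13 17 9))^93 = (18)(3 13)(4 17)(9 10)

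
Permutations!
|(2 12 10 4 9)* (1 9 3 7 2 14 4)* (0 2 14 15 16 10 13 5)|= 20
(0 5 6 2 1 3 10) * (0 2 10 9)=(0 5 6 10 2 1 3 9)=[5, 3, 1, 9, 4, 6, 10, 7, 8, 0, 2]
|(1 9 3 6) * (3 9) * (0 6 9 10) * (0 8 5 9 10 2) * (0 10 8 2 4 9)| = |(0 6 1 3 8 5)(2 10)(4 9)| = 6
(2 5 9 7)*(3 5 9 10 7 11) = (2 9 11 3 5 10 7) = [0, 1, 9, 5, 4, 10, 6, 2, 8, 11, 7, 3]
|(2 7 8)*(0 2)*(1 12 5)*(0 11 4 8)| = 3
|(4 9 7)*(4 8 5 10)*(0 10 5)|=|(0 10 4 9 7 8)|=6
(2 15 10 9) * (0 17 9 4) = [17, 1, 15, 3, 0, 5, 6, 7, 8, 2, 4, 11, 12, 13, 14, 10, 16, 9] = (0 17 9 2 15 10 4)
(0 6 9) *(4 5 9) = [6, 1, 2, 3, 5, 9, 4, 7, 8, 0] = (0 6 4 5 9)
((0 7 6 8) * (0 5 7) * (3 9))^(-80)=((3 9)(5 7 6 8))^(-80)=(9)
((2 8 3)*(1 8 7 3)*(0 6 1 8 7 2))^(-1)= (8)(0 3 7 1 6)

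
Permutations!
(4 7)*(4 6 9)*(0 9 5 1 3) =(0 9 4 7 6 5 1 3) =[9, 3, 2, 0, 7, 1, 5, 6, 8, 4]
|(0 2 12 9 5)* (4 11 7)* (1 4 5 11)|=|(0 2 12 9 11 7 5)(1 4)|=14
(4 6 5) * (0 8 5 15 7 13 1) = (0 8 5 4 6 15 7 13 1) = [8, 0, 2, 3, 6, 4, 15, 13, 5, 9, 10, 11, 12, 1, 14, 7]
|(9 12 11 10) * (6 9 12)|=6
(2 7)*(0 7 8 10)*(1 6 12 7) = (0 1 6 12 7 2 8 10) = [1, 6, 8, 3, 4, 5, 12, 2, 10, 9, 0, 11, 7]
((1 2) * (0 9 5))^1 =((0 9 5)(1 2))^1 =(0 9 5)(1 2)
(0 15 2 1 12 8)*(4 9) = [15, 12, 1, 3, 9, 5, 6, 7, 0, 4, 10, 11, 8, 13, 14, 2] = (0 15 2 1 12 8)(4 9)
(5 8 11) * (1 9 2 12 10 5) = (1 9 2 12 10 5 8 11) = [0, 9, 12, 3, 4, 8, 6, 7, 11, 2, 5, 1, 10]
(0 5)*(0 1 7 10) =(0 5 1 7 10) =[5, 7, 2, 3, 4, 1, 6, 10, 8, 9, 0]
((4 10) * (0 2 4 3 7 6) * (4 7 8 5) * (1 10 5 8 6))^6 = (0 6 3 10 1 7 2)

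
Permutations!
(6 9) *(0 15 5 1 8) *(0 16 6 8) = (0 15 5 1)(6 9 8 16) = [15, 0, 2, 3, 4, 1, 9, 7, 16, 8, 10, 11, 12, 13, 14, 5, 6]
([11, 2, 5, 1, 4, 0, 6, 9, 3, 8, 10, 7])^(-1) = [5, 3, 1, 8, 4, 2, 6, 11, 9, 7, 10, 0]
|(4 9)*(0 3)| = |(0 3)(4 9)| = 2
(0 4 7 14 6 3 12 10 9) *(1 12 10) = [4, 12, 2, 10, 7, 5, 3, 14, 8, 0, 9, 11, 1, 13, 6] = (0 4 7 14 6 3 10 9)(1 12)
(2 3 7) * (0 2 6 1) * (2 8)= (0 8 2 3 7 6 1)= [8, 0, 3, 7, 4, 5, 1, 6, 2]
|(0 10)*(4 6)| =|(0 10)(4 6)| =2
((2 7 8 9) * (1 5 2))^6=(9)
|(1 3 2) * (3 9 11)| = 5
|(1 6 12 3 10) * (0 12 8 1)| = |(0 12 3 10)(1 6 8)| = 12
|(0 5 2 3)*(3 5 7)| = |(0 7 3)(2 5)| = 6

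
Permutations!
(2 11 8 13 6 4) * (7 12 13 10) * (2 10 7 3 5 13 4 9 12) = [0, 1, 11, 5, 10, 13, 9, 2, 7, 12, 3, 8, 4, 6] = (2 11 8 7)(3 5 13 6 9 12 4 10)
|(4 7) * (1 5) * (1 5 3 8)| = 6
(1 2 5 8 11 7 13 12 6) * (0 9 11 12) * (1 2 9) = (0 1 9 11 7 13)(2 5 8 12 6) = [1, 9, 5, 3, 4, 8, 2, 13, 12, 11, 10, 7, 6, 0]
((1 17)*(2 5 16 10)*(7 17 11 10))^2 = (1 10 5 7)(2 16 17 11)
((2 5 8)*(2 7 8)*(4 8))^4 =(4 8 7)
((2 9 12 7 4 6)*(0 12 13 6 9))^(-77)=((0 12 7 4 9 13 6 2))^(-77)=(0 4 6 12 9 2 7 13)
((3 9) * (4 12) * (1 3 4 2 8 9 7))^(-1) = (1 7 3)(2 12 4 9 8)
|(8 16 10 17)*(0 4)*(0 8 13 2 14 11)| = 10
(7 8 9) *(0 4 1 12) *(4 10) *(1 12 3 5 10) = [1, 3, 2, 5, 12, 10, 6, 8, 9, 7, 4, 11, 0] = (0 1 3 5 10 4 12)(7 8 9)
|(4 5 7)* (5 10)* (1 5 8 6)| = 7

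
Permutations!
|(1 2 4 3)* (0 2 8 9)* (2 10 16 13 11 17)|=12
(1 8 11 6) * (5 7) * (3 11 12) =(1 8 12 3 11 6)(5 7) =[0, 8, 2, 11, 4, 7, 1, 5, 12, 9, 10, 6, 3]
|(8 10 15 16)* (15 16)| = 3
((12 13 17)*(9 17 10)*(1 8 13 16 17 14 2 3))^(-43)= (1 14 13 3 9 8 2 10)(12 17 16)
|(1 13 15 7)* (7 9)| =|(1 13 15 9 7)| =5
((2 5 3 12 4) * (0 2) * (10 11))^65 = ((0 2 5 3 12 4)(10 11))^65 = (0 4 12 3 5 2)(10 11)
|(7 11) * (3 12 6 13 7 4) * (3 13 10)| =|(3 12 6 10)(4 13 7 11)| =4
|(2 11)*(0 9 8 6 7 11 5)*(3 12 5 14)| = 11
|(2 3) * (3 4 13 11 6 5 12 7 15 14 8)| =12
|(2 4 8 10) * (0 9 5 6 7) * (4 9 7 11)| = 8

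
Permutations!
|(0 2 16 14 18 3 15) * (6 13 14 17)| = |(0 2 16 17 6 13 14 18 3 15)| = 10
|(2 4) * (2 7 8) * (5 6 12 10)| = 4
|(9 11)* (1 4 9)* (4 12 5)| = |(1 12 5 4 9 11)| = 6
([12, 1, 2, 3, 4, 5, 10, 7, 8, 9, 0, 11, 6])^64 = (12)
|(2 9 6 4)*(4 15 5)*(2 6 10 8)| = 4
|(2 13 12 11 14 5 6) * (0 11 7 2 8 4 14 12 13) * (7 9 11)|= |(0 7 2)(4 14 5 6 8)(9 11 12)|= 15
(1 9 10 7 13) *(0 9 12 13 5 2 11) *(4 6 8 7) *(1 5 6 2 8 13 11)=(0 9 10 4 2 1 12 11)(5 8 7 6 13)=[9, 12, 1, 3, 2, 8, 13, 6, 7, 10, 4, 0, 11, 5]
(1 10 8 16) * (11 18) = (1 10 8 16)(11 18) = [0, 10, 2, 3, 4, 5, 6, 7, 16, 9, 8, 18, 12, 13, 14, 15, 1, 17, 11]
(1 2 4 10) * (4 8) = (1 2 8 4 10) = [0, 2, 8, 3, 10, 5, 6, 7, 4, 9, 1]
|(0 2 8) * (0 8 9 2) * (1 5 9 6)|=|(1 5 9 2 6)|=5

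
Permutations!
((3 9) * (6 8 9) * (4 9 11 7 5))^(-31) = ((3 6 8 11 7 5 4 9))^(-31) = (3 6 8 11 7 5 4 9)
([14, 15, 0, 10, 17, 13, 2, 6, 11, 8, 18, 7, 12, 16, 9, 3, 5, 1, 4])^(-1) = [2, 17, 6, 15, 18, 16, 7, 11, 9, 14, 3, 8, 12, 5, 0, 1, 13, 4, 10]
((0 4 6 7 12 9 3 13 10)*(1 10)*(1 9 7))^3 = (13)(0 1 4 10 6)(7 12)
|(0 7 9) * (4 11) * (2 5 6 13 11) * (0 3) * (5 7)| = 10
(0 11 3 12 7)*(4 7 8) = (0 11 3 12 8 4 7) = [11, 1, 2, 12, 7, 5, 6, 0, 4, 9, 10, 3, 8]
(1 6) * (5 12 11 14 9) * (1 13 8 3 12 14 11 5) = [0, 6, 2, 12, 4, 14, 13, 7, 3, 1, 10, 11, 5, 8, 9] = (1 6 13 8 3 12 5 14 9)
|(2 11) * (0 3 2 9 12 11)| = |(0 3 2)(9 12 11)| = 3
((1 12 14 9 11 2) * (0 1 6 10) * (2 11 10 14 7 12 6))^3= (0 14)(1 9)(6 10)(7 12)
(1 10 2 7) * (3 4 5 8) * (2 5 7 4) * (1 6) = (1 10 5 8 3 2 4 7 6) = [0, 10, 4, 2, 7, 8, 1, 6, 3, 9, 5]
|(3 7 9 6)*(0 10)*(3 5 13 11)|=|(0 10)(3 7 9 6 5 13 11)|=14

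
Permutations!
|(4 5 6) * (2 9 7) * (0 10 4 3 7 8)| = |(0 10 4 5 6 3 7 2 9 8)| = 10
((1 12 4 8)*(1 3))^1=(1 12 4 8 3)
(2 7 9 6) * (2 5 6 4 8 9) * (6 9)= (2 7)(4 8 6 5 9)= [0, 1, 7, 3, 8, 9, 5, 2, 6, 4]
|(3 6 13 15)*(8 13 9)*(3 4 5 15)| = |(3 6 9 8 13)(4 5 15)| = 15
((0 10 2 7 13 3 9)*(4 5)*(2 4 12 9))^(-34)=(0 4 12)(2 13)(3 7)(5 9 10)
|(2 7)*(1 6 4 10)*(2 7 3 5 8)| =4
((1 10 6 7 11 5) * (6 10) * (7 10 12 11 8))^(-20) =((1 6 10 12 11 5)(7 8))^(-20) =(1 11 10)(5 12 6)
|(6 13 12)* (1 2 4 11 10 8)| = 6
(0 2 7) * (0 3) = (0 2 7 3) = [2, 1, 7, 0, 4, 5, 6, 3]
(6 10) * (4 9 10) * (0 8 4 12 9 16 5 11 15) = [8, 1, 2, 3, 16, 11, 12, 7, 4, 10, 6, 15, 9, 13, 14, 0, 5] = (0 8 4 16 5 11 15)(6 12 9 10)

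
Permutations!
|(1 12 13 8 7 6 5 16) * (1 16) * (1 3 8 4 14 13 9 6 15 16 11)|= |(1 12 9 6 5 3 8 7 15 16 11)(4 14 13)|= 33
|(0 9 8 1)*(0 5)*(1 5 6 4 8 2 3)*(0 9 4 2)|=|(0 4 8 5 9)(1 6 2 3)|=20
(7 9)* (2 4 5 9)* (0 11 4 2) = (0 11 4 5 9 7) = [11, 1, 2, 3, 5, 9, 6, 0, 8, 7, 10, 4]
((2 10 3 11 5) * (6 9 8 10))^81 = (2 6 9 8 10 3 11 5)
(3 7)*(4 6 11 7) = (3 4 6 11 7) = [0, 1, 2, 4, 6, 5, 11, 3, 8, 9, 10, 7]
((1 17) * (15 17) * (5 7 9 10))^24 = ((1 15 17)(5 7 9 10))^24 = (17)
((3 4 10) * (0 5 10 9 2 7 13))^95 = ((0 5 10 3 4 9 2 7 13))^95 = (0 9 5 2 10 7 3 13 4)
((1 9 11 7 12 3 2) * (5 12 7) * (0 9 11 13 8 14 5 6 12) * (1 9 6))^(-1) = (0 5 14 8 13 9 2 3 12 6)(1 11)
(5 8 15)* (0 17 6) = (0 17 6)(5 8 15) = [17, 1, 2, 3, 4, 8, 0, 7, 15, 9, 10, 11, 12, 13, 14, 5, 16, 6]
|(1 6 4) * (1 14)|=|(1 6 4 14)|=4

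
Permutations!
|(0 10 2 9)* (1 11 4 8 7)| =20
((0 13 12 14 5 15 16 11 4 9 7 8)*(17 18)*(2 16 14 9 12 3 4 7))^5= (0 9 8 12 7 4 11 3 16 13 2)(5 14 15)(17 18)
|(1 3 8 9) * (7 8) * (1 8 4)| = |(1 3 7 4)(8 9)| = 4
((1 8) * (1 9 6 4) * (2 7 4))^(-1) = ((1 8 9 6 2 7 4))^(-1) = (1 4 7 2 6 9 8)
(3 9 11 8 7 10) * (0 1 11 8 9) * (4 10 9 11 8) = (11)(0 1 8 7 9 4 10 3) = [1, 8, 2, 0, 10, 5, 6, 9, 7, 4, 3, 11]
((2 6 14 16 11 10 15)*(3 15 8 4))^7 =(2 4 11 6 3 10 14 15 8 16)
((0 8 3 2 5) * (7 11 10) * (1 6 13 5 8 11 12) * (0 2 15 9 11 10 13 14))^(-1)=((0 10 7 12 1 6 14)(2 8 3 15 9 11 13 5))^(-1)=(0 14 6 1 12 7 10)(2 5 13 11 9 15 3 8)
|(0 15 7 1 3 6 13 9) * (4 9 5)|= 10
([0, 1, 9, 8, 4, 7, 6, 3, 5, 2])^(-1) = [0, 1, 9, 7, 4, 8, 6, 5, 3, 2]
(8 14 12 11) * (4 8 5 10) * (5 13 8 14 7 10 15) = (4 14 12 11 13 8 7 10)(5 15) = [0, 1, 2, 3, 14, 15, 6, 10, 7, 9, 4, 13, 11, 8, 12, 5]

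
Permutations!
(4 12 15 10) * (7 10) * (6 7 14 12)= (4 6 7 10)(12 15 14)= [0, 1, 2, 3, 6, 5, 7, 10, 8, 9, 4, 11, 15, 13, 12, 14]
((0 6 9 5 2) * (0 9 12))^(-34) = (0 12 6)(2 5 9)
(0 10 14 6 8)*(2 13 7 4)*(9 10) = [9, 1, 13, 3, 2, 5, 8, 4, 0, 10, 14, 11, 12, 7, 6] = (0 9 10 14 6 8)(2 13 7 4)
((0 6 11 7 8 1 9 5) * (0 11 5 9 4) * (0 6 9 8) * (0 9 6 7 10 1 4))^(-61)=(0 1 10 11 5 6)(4 8 9 7)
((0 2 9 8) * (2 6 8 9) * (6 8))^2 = ((9)(0 8))^2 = (9)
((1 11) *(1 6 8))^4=((1 11 6 8))^4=(11)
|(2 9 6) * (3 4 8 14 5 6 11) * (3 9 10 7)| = 18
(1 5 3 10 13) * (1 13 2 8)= (13)(1 5 3 10 2 8)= [0, 5, 8, 10, 4, 3, 6, 7, 1, 9, 2, 11, 12, 13]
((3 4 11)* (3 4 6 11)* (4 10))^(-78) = (3 11 4 6 10)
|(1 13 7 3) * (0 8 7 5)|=7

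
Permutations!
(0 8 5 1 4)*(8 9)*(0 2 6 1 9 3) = (0 3)(1 4 2 6)(5 9 8) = [3, 4, 6, 0, 2, 9, 1, 7, 5, 8]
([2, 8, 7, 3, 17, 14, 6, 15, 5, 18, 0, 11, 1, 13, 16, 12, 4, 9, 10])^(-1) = [10, 12, 0, 3, 16, 8, 6, 2, 1, 17, 18, 11, 15, 13, 5, 7, 14, 4, 9]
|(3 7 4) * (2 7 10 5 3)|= |(2 7 4)(3 10 5)|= 3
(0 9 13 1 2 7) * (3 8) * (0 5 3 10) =(0 9 13 1 2 7 5 3 8 10) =[9, 2, 7, 8, 4, 3, 6, 5, 10, 13, 0, 11, 12, 1]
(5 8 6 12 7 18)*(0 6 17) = (0 6 12 7 18 5 8 17) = [6, 1, 2, 3, 4, 8, 12, 18, 17, 9, 10, 11, 7, 13, 14, 15, 16, 0, 5]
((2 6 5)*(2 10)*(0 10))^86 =(0 10 2 6 5) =((0 10 2 6 5))^86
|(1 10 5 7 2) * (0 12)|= 10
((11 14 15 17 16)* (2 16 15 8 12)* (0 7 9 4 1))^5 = ((0 7 9 4 1)(2 16 11 14 8 12)(15 17))^5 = (2 12 8 14 11 16)(15 17)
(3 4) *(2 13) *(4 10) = (2 13)(3 10 4) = [0, 1, 13, 10, 3, 5, 6, 7, 8, 9, 4, 11, 12, 2]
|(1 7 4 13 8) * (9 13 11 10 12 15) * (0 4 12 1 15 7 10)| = |(0 4 11)(1 10)(7 12)(8 15 9 13)| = 12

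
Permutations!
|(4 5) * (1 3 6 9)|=4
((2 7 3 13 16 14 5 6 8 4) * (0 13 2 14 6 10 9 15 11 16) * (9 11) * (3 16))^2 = (2 16 8 14 10 3 7 6 4 5 11)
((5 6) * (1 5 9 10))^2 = ((1 5 6 9 10))^2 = (1 6 10 5 9)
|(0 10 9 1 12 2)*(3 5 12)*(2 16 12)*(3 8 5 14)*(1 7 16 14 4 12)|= 36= |(0 10 9 7 16 1 8 5 2)(3 4 12 14)|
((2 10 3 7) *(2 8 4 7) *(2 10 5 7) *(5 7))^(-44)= ((2 7 8 4)(3 10))^(-44)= (10)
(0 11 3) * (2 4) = (0 11 3)(2 4) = [11, 1, 4, 0, 2, 5, 6, 7, 8, 9, 10, 3]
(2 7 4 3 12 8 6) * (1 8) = (1 8 6 2 7 4 3 12) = [0, 8, 7, 12, 3, 5, 2, 4, 6, 9, 10, 11, 1]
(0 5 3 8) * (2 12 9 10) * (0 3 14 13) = [5, 1, 12, 8, 4, 14, 6, 7, 3, 10, 2, 11, 9, 0, 13] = (0 5 14 13)(2 12 9 10)(3 8)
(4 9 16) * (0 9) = (0 9 16 4) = [9, 1, 2, 3, 0, 5, 6, 7, 8, 16, 10, 11, 12, 13, 14, 15, 4]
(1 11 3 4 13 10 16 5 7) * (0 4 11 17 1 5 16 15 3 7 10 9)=(0 4 13 9)(1 17)(3 11 7 5 10 15)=[4, 17, 2, 11, 13, 10, 6, 5, 8, 0, 15, 7, 12, 9, 14, 3, 16, 1]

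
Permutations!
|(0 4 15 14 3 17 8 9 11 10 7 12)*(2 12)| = 13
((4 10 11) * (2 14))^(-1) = ((2 14)(4 10 11))^(-1) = (2 14)(4 11 10)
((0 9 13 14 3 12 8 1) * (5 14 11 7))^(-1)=((0 9 13 11 7 5 14 3 12 8 1))^(-1)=(0 1 8 12 3 14 5 7 11 13 9)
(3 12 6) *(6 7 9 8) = [0, 1, 2, 12, 4, 5, 3, 9, 6, 8, 10, 11, 7] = (3 12 7 9 8 6)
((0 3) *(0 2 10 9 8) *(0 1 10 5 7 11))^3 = ((0 3 2 5 7 11)(1 10 9 8))^3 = (0 5)(1 8 9 10)(2 11)(3 7)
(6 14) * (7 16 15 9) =(6 14)(7 16 15 9) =[0, 1, 2, 3, 4, 5, 14, 16, 8, 7, 10, 11, 12, 13, 6, 9, 15]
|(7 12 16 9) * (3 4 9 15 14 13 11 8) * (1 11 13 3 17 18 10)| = 24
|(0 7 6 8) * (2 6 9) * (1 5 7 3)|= 9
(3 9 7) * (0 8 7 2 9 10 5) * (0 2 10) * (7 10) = (0 8 10 5 2 9 7 3) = [8, 1, 9, 0, 4, 2, 6, 3, 10, 7, 5]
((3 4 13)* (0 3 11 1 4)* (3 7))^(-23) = (0 7 3)(1 4 13 11) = ((0 7 3)(1 4 13 11))^(-23)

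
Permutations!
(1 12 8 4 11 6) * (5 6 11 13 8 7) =(1 12 7 5 6)(4 13 8) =[0, 12, 2, 3, 13, 6, 1, 5, 4, 9, 10, 11, 7, 8]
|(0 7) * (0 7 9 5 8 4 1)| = 6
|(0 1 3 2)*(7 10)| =4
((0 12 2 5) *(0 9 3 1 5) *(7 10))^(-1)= ((0 12 2)(1 5 9 3)(7 10))^(-1)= (0 2 12)(1 3 9 5)(7 10)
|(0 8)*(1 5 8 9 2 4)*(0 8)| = 6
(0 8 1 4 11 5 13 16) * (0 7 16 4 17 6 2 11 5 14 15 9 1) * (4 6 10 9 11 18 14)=[8, 17, 18, 3, 5, 13, 2, 16, 0, 1, 9, 4, 12, 6, 15, 11, 7, 10, 14]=(0 8)(1 17 10 9)(2 18 14 15 11 4 5 13 6)(7 16)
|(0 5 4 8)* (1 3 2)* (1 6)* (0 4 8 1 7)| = 9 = |(0 5 8 4 1 3 2 6 7)|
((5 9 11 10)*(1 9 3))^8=((1 9 11 10 5 3))^8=(1 11 5)(3 9 10)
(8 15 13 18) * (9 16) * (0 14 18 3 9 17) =[14, 1, 2, 9, 4, 5, 6, 7, 15, 16, 10, 11, 12, 3, 18, 13, 17, 0, 8] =(0 14 18 8 15 13 3 9 16 17)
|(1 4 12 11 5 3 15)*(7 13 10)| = |(1 4 12 11 5 3 15)(7 13 10)| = 21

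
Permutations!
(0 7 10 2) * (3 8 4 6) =[7, 1, 0, 8, 6, 5, 3, 10, 4, 9, 2] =(0 7 10 2)(3 8 4 6)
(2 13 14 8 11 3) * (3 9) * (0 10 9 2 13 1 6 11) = [10, 6, 1, 13, 4, 5, 11, 7, 0, 3, 9, 2, 12, 14, 8] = (0 10 9 3 13 14 8)(1 6 11 2)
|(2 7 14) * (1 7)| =|(1 7 14 2)| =4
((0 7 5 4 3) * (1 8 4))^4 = ((0 7 5 1 8 4 3))^4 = (0 8 7 4 5 3 1)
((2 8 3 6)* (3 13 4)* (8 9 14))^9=(2 9 14 8 13 4 3 6)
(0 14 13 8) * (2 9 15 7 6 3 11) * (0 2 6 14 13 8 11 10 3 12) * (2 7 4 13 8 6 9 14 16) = (0 8 7 16 2 14 6 12)(3 10)(4 13 11 9 15) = [8, 1, 14, 10, 13, 5, 12, 16, 7, 15, 3, 9, 0, 11, 6, 4, 2]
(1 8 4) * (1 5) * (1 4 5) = (1 8 5 4) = [0, 8, 2, 3, 1, 4, 6, 7, 5]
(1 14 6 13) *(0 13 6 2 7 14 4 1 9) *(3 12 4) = (0 13 9)(1 3 12 4)(2 7 14) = [13, 3, 7, 12, 1, 5, 6, 14, 8, 0, 10, 11, 4, 9, 2]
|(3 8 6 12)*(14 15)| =4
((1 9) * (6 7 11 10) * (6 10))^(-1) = ((1 9)(6 7 11))^(-1) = (1 9)(6 11 7)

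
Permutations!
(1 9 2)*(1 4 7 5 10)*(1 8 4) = (1 9 2)(4 7 5 10 8) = [0, 9, 1, 3, 7, 10, 6, 5, 4, 2, 8]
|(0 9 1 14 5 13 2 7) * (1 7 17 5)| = 12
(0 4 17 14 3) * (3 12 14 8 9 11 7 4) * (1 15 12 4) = (0 3)(1 15 12 14 4 17 8 9 11 7) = [3, 15, 2, 0, 17, 5, 6, 1, 9, 11, 10, 7, 14, 13, 4, 12, 16, 8]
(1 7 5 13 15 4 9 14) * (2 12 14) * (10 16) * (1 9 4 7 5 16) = (1 5 13 15 7 16 10)(2 12 14 9) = [0, 5, 12, 3, 4, 13, 6, 16, 8, 2, 1, 11, 14, 15, 9, 7, 10]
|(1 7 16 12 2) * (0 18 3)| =|(0 18 3)(1 7 16 12 2)| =15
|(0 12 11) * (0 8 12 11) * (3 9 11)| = |(0 3 9 11 8 12)| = 6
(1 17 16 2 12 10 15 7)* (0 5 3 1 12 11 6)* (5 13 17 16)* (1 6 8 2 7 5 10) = (0 13 17 10 15 5 3 6)(1 16 7 12)(2 11 8) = [13, 16, 11, 6, 4, 3, 0, 12, 2, 9, 15, 8, 1, 17, 14, 5, 7, 10]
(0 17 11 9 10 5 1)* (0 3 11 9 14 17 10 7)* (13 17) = (0 10 5 1 3 11 14 13 17 9 7) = [10, 3, 2, 11, 4, 1, 6, 0, 8, 7, 5, 14, 12, 17, 13, 15, 16, 9]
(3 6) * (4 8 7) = [0, 1, 2, 6, 8, 5, 3, 4, 7] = (3 6)(4 8 7)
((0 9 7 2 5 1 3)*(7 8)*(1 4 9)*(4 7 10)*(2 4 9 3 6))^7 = ((0 1 6 2 5 7 4 3)(8 10 9))^7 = (0 3 4 7 5 2 6 1)(8 10 9)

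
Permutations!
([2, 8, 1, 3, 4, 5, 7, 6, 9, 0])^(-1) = [9, 2, 0, 3, 4, 5, 7, 6, 1, 8]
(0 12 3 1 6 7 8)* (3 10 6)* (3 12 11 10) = (0 11 10 6 7 8)(1 12 3) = [11, 12, 2, 1, 4, 5, 7, 8, 0, 9, 6, 10, 3]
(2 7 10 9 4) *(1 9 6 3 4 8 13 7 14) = (1 9 8 13 7 10 6 3 4 2 14) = [0, 9, 14, 4, 2, 5, 3, 10, 13, 8, 6, 11, 12, 7, 1]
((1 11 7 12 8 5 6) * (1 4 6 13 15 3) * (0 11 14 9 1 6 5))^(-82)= (0 12 11 8 7)(1 9 14)(3 4 13)(5 15 6)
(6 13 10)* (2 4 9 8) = (2 4 9 8)(6 13 10) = [0, 1, 4, 3, 9, 5, 13, 7, 2, 8, 6, 11, 12, 10]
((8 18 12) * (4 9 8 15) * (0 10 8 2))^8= (0 2 9 4 15 12 18 8 10)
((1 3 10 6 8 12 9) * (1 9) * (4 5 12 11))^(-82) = ((1 3 10 6 8 11 4 5 12))^(-82) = (1 12 5 4 11 8 6 10 3)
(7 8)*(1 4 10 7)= (1 4 10 7 8)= [0, 4, 2, 3, 10, 5, 6, 8, 1, 9, 7]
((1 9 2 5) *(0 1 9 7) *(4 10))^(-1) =(0 7 1)(2 9 5)(4 10) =((0 1 7)(2 5 9)(4 10))^(-1)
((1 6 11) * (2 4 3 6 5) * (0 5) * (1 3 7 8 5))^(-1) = (0 1)(2 5 8 7 4)(3 11 6)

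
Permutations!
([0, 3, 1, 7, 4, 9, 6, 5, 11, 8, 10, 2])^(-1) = (1 2 11 8 9 5 7 3)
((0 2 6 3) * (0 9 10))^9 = ((0 2 6 3 9 10))^9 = (0 3)(2 9)(6 10)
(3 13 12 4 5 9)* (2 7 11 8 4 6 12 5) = [0, 1, 7, 13, 2, 9, 12, 11, 4, 3, 10, 8, 6, 5] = (2 7 11 8 4)(3 13 5 9)(6 12)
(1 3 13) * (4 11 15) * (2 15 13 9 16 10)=(1 3 9 16 10 2 15 4 11 13)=[0, 3, 15, 9, 11, 5, 6, 7, 8, 16, 2, 13, 12, 1, 14, 4, 10]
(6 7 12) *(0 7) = (0 7 12 6) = [7, 1, 2, 3, 4, 5, 0, 12, 8, 9, 10, 11, 6]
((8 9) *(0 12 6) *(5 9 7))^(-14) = (0 12 6)(5 8)(7 9)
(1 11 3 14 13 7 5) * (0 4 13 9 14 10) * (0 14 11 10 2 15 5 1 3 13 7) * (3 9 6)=(0 4 7 1 10 14 6 3 2 15 5 9 11 13)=[4, 10, 15, 2, 7, 9, 3, 1, 8, 11, 14, 13, 12, 0, 6, 5]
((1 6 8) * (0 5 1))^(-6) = (0 8 6 1 5)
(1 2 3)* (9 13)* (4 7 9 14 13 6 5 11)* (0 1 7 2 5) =(0 1 5 11 4 2 3 7 9 6)(13 14) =[1, 5, 3, 7, 2, 11, 0, 9, 8, 6, 10, 4, 12, 14, 13]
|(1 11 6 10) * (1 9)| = |(1 11 6 10 9)| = 5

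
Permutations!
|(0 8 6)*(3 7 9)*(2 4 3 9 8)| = 7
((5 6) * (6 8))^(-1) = ((5 8 6))^(-1) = (5 6 8)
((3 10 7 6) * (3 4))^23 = ((3 10 7 6 4))^23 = (3 6 10 4 7)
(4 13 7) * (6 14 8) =(4 13 7)(6 14 8) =[0, 1, 2, 3, 13, 5, 14, 4, 6, 9, 10, 11, 12, 7, 8]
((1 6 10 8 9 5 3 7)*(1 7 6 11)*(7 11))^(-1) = ((1 7 11)(3 6 10 8 9 5))^(-1) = (1 11 7)(3 5 9 8 10 6)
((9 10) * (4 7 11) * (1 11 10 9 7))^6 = (11)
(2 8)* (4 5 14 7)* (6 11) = [0, 1, 8, 3, 5, 14, 11, 4, 2, 9, 10, 6, 12, 13, 7] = (2 8)(4 5 14 7)(6 11)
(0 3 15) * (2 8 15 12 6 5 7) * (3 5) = (0 5 7 2 8 15)(3 12 6) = [5, 1, 8, 12, 4, 7, 3, 2, 15, 9, 10, 11, 6, 13, 14, 0]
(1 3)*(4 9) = (1 3)(4 9) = [0, 3, 2, 1, 9, 5, 6, 7, 8, 4]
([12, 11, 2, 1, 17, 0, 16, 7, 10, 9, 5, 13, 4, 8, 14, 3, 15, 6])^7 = [3, 12, 2, 0, 11, 15, 8, 7, 6, 9, 16, 4, 1, 17, 14, 5, 10, 13]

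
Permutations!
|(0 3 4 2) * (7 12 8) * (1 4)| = 15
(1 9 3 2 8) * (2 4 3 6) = (1 9 6 2 8)(3 4) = [0, 9, 8, 4, 3, 5, 2, 7, 1, 6]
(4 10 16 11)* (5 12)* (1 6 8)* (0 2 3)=(0 2 3)(1 6 8)(4 10 16 11)(5 12)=[2, 6, 3, 0, 10, 12, 8, 7, 1, 9, 16, 4, 5, 13, 14, 15, 11]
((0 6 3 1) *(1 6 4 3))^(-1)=((0 4 3 6 1))^(-1)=(0 1 6 3 4)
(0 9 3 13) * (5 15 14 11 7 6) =(0 9 3 13)(5 15 14 11 7 6) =[9, 1, 2, 13, 4, 15, 5, 6, 8, 3, 10, 7, 12, 0, 11, 14]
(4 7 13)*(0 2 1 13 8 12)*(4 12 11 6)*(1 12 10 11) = (0 2 12)(1 13 10 11 6 4 7 8) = [2, 13, 12, 3, 7, 5, 4, 8, 1, 9, 11, 6, 0, 10]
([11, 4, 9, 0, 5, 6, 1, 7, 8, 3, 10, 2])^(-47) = [9, 4, 0, 2, 5, 6, 1, 7, 8, 11, 10, 3]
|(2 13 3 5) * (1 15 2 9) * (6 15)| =8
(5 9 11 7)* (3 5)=[0, 1, 2, 5, 4, 9, 6, 3, 8, 11, 10, 7]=(3 5 9 11 7)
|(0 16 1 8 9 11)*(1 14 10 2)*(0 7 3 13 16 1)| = 12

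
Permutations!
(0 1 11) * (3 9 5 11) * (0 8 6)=(0 1 3 9 5 11 8 6)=[1, 3, 2, 9, 4, 11, 0, 7, 6, 5, 10, 8]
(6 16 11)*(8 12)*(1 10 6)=(1 10 6 16 11)(8 12)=[0, 10, 2, 3, 4, 5, 16, 7, 12, 9, 6, 1, 8, 13, 14, 15, 11]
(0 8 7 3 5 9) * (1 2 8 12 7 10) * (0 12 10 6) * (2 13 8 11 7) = (0 10 1 13 8 6)(2 11 7 3 5 9 12) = [10, 13, 11, 5, 4, 9, 0, 3, 6, 12, 1, 7, 2, 8]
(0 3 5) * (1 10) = (0 3 5)(1 10) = [3, 10, 2, 5, 4, 0, 6, 7, 8, 9, 1]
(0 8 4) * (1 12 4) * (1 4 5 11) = (0 8 4)(1 12 5 11) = [8, 12, 2, 3, 0, 11, 6, 7, 4, 9, 10, 1, 5]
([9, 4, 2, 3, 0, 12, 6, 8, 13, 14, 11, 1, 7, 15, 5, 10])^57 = [7, 5, 2, 3, 12, 15, 6, 11, 1, 8, 9, 14, 10, 4, 13, 0]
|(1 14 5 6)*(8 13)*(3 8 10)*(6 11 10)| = 9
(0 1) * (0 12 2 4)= (0 1 12 2 4)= [1, 12, 4, 3, 0, 5, 6, 7, 8, 9, 10, 11, 2]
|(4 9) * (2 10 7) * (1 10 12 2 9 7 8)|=6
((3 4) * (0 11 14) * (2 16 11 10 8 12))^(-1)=((0 10 8 12 2 16 11 14)(3 4))^(-1)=(0 14 11 16 2 12 8 10)(3 4)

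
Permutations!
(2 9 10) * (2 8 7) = (2 9 10 8 7) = [0, 1, 9, 3, 4, 5, 6, 2, 7, 10, 8]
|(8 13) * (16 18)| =|(8 13)(16 18)| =2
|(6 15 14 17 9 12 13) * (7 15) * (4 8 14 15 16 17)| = |(4 8 14)(6 7 16 17 9 12 13)| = 21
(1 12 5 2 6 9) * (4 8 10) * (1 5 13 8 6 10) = (1 12 13 8)(2 10 4 6 9 5) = [0, 12, 10, 3, 6, 2, 9, 7, 1, 5, 4, 11, 13, 8]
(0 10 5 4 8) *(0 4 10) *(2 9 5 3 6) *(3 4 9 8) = (2 8 9 5 10 4 3 6) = [0, 1, 8, 6, 3, 10, 2, 7, 9, 5, 4]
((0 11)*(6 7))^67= (0 11)(6 7)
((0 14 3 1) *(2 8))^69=((0 14 3 1)(2 8))^69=(0 14 3 1)(2 8)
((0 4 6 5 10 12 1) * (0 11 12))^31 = (0 4 6 5 10)(1 11 12)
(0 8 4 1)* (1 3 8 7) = (0 7 1)(3 8 4) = [7, 0, 2, 8, 3, 5, 6, 1, 4]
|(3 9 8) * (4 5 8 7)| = 6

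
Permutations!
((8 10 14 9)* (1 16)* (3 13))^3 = ((1 16)(3 13)(8 10 14 9))^3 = (1 16)(3 13)(8 9 14 10)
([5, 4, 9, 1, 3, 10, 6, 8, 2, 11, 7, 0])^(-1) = (0 11 9 2 8 7 10 5)(1 3 4)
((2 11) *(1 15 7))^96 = (15)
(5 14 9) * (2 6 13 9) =(2 6 13 9 5 14) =[0, 1, 6, 3, 4, 14, 13, 7, 8, 5, 10, 11, 12, 9, 2]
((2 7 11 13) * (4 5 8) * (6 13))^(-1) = (2 13 6 11 7)(4 8 5)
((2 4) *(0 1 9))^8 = (0 9 1) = ((0 1 9)(2 4))^8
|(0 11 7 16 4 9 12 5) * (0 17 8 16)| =21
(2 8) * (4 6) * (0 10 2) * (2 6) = (0 10 6 4 2 8) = [10, 1, 8, 3, 2, 5, 4, 7, 0, 9, 6]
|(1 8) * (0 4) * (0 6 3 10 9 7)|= 14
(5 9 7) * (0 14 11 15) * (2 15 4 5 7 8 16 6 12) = (0 14 11 4 5 9 8 16 6 12 2 15) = [14, 1, 15, 3, 5, 9, 12, 7, 16, 8, 10, 4, 2, 13, 11, 0, 6]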